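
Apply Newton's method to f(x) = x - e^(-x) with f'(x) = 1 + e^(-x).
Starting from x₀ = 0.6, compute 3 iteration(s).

f(x) = x - e^(-x)
f'(x) = 1 + e^(-x)
x₀ = 0.6

Newton-Raphson formula: x_{n+1} = x_n - f(x_n)/f'(x_n)

Iteration 1:
  f(0.600000) = 0.051188
  f'(0.600000) = 1.548812
  x_1 = 0.600000 - 0.051188/1.548812 = 0.566950
Iteration 2:
  f(0.566950) = -0.000303
  f'(0.566950) = 1.567253
  x_2 = 0.566950 - (-0.000303)/1.567253 = 0.567143
Iteration 3:
  f(0.567143) = 0.000000
  f'(0.567143) = 1.567143
  x_3 = 0.567143 - 0.000000/1.567143 = 0.567143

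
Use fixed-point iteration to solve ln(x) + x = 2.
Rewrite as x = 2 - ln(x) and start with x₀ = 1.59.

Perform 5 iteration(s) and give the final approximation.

Equation: ln(x) + x = 2
Fixed-point form: x = 2 - ln(x)
x₀ = 1.59

x_1 = g(1.590000) = 1.536266
x_2 = g(1.536266) = 1.570645
x_3 = g(1.570645) = 1.548514
x_4 = g(1.548514) = 1.562705
x_5 = g(1.562705) = 1.553582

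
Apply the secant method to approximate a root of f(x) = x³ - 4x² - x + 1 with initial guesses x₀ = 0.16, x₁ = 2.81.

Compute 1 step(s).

f(x) = x³ - 4x² - x + 1
x₀ = 0.16, x₁ = 2.81

Secant formula: x_{n+1} = x_n - f(x_n)(x_n - x_{n-1})/(f(x_n) - f(x_{n-1}))

Iteration 1:
  f(0.160000) = 0.741696
  f(2.810000) = -11.206359
  x_2 = 2.810000 - (-11.206359)×(2.810000 - 0.160000)/(-11.206359 - 0.741696)
       = 0.324503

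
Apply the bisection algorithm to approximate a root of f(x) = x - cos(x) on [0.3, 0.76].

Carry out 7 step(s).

f(x) = x - cos(x)
Initial interval: [0.3, 0.76]

Iteration 1:
  c_1 = (0.300000 + 0.760000)/2 = 0.530000
  f(c_1) = f(0.530000) = -0.332807
  f(a) × f(c) ≥ 0, new interval: [0.530000, 0.760000]
Iteration 2:
  c_2 = (0.530000 + 0.760000)/2 = 0.645000
  f(c_2) = f(0.645000) = -0.154100
  f(a) × f(c) ≥ 0, new interval: [0.645000, 0.760000]
Iteration 3:
  c_3 = (0.645000 + 0.760000)/2 = 0.702500
  f(c_3) = f(0.702500) = -0.060729
  f(a) × f(c) ≥ 0, new interval: [0.702500, 0.760000]
Iteration 4:
  c_4 = (0.702500 + 0.760000)/2 = 0.731250
  f(c_4) = f(0.731250) = -0.013090
  f(a) × f(c) ≥ 0, new interval: [0.731250, 0.760000]
Iteration 5:
  c_5 = (0.731250 + 0.760000)/2 = 0.745625
  f(c_5) = f(0.745625) = 0.010961
  f(a) × f(c) < 0, new interval: [0.731250, 0.745625]
Iteration 6:
  c_6 = (0.731250 + 0.745625)/2 = 0.738437
  f(c_6) = f(0.738437) = -0.001084
  f(a) × f(c) ≥ 0, new interval: [0.738437, 0.745625]
Iteration 7:
  c_7 = (0.738437 + 0.745625)/2 = 0.742031
  f(c_7) = f(0.742031) = 0.004934
  f(a) × f(c) < 0, new interval: [0.738437, 0.742031]

After 7 iteration(s), the approximation is c_7 = 0.742031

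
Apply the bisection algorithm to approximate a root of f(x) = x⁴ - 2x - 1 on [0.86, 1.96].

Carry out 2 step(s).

f(x) = x⁴ - 2x - 1
Initial interval: [0.86, 1.96]

Iteration 1:
  c_1 = (0.860000 + 1.960000)/2 = 1.410000
  f(c_1) = f(1.410000) = 0.132542
  f(a) × f(c) < 0, new interval: [0.860000, 1.410000]
Iteration 2:
  c_2 = (0.860000 + 1.410000)/2 = 1.135000
  f(c_2) = f(1.135000) = -1.610476
  f(a) × f(c) ≥ 0, new interval: [1.135000, 1.410000]

After 2 iteration(s), the approximation is c_2 = 1.135000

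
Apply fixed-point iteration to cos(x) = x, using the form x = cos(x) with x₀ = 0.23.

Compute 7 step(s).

Equation: cos(x) = x
Fixed-point form: x = cos(x)
x₀ = 0.23

x_1 = g(0.230000) = 0.973666
x_2 = g(0.973666) = 0.562271
x_3 = g(0.562271) = 0.846046
x_4 = g(0.846046) = 0.662948
x_5 = g(0.662948) = 0.788181
x_6 = g(0.788181) = 0.705136
x_7 = g(0.705136) = 0.761523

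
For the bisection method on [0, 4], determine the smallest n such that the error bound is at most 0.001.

We need (b-a)/2^n ≤ 0.001
(4 - 0)/2^n ≤ 0.001
4/2^n ≤ 0.001
2^n ≥ 4000
n ≥ log₂(4000) = 11.97
n ≥ 12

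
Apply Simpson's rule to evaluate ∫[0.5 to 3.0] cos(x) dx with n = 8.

f(x) = cos(x)
a = 0.5, b = 3.0, n = 8
h = (b - a)/n = 0.312500

Simpson's rule: (h/3)[f(x₀) + 4f(x₁) + 2f(x₂) + ... + f(xₙ)]

x_0 = 0.5000, f(x_0) = 0.877583, coefficient = 1
x_1 = 0.8125, f(x_1) = 0.687686, coefficient = 4
x_2 = 1.1250, f(x_2) = 0.431177, coefficient = 2
x_3 = 1.4375, f(x_3) = 0.132902, coefficient = 4
x_4 = 1.7500, f(x_4) = -0.178246, coefficient = 2
x_5 = 2.0625, f(x_5) = -0.472128, coefficient = 4
x_6 = 2.3750, f(x_6) = -0.720278, coefficient = 2
x_7 = 2.6875, f(x_7) = -0.898659, coefficient = 4
x_8 = 3.0000, f(x_8) = -0.989992, coefficient = 1

I ≈ (0.312500/3) × -3.247907 = -0.338324
Exact value: -0.338306
Error: 0.000018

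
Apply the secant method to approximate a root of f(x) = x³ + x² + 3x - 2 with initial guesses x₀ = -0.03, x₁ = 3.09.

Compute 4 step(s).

f(x) = x³ + x² + 3x - 2
x₀ = -0.03, x₁ = 3.09

Secant formula: x_{n+1} = x_n - f(x_n)(x_n - x_{n-1})/(f(x_n) - f(x_{n-1}))

Iteration 1:
  f(-0.030000) = -2.089127
  f(3.090000) = 46.321729
  x_2 = 3.090000 - 46.321729×(3.090000 - (-0.030000))/(46.321729 - (-2.089127))
       = 0.104641
Iteration 2:
  f(3.090000) = 46.321729
  f(0.104641) = -1.673982
  x_3 = 0.104641 - (-1.673982)×(0.104641 - 3.090000)/(-1.673982 - 46.321729)
       = 0.208763
Iteration 3:
  f(0.104641) = -1.673982
  f(0.208763) = -1.321029
  x_4 = 0.208763 - (-1.321029)×(0.208763 - 0.104641)/(-1.321029 - (-1.673982))
       = 0.598473
Iteration 4:
  f(0.208763) = -1.321029
  f(0.598473) = 0.367942
  x_5 = 0.598473 - 0.367942×(0.598473 - 0.208763)/(0.367942 - (-1.321029))
       = 0.513575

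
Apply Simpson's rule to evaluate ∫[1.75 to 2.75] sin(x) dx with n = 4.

f(x) = sin(x)
a = 1.75, b = 2.75, n = 4
h = (b - a)/n = 0.250000

Simpson's rule: (h/3)[f(x₀) + 4f(x₁) + 2f(x₂) + ... + f(xₙ)]

x_0 = 1.7500, f(x_0) = 0.983986, coefficient = 1
x_1 = 2.0000, f(x_1) = 0.909297, coefficient = 4
x_2 = 2.2500, f(x_2) = 0.778073, coefficient = 2
x_3 = 2.5000, f(x_3) = 0.598472, coefficient = 4
x_4 = 2.7500, f(x_4) = 0.381661, coefficient = 1

I ≈ (0.250000/3) × 8.952872 = 0.746073
Exact value: 0.746056
Error: 0.000016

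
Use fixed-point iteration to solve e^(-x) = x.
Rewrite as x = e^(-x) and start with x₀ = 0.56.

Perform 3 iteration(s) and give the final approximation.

Equation: e^(-x) = x
Fixed-point form: x = e^(-x)
x₀ = 0.56

x_1 = g(0.560000) = 0.571209
x_2 = g(0.571209) = 0.564842
x_3 = g(0.564842) = 0.568450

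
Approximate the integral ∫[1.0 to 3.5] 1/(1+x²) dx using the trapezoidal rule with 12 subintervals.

f(x) = 1/(1+x²)
a = 1.0, b = 3.5, n = 12
h = (b - a)/n = 0.208333

Trapezoidal rule: (h/2)[f(x₀) + 2f(x₁) + 2f(x₂) + ... + f(xₙ)]

x_0 = 1.0000, f(x_0) = 0.500000, coefficient = 1
x_1 = 1.2083, f(x_1) = 0.406493, coefficient = 2
x_2 = 1.4167, f(x_2) = 0.332564, coefficient = 2
x_3 = 1.6250, f(x_3) = 0.274678, coefficient = 2
x_4 = 1.8333, f(x_4) = 0.229299, coefficient = 2
x_5 = 2.0417, f(x_5) = 0.193483, coefficient = 2
x_6 = 2.2500, f(x_6) = 0.164948, coefficient = 2
x_7 = 2.4583, f(x_7) = 0.141977, coefficient = 2
x_8 = 2.6667, f(x_8) = 0.123288, coefficient = 2
x_9 = 2.8750, f(x_9) = 0.107926, coefficient = 2
x_10 = 3.0833, f(x_10) = 0.095175, coefficient = 2
x_11 = 3.2917, f(x_11) = 0.084495, coefficient = 2
x_12 = 3.5000, f(x_12) = 0.075472, coefficient = 1

I ≈ (0.208333/2) × 4.884123 = 0.508763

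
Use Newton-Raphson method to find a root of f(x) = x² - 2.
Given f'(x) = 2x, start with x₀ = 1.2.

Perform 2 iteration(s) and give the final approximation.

f(x) = x² - 2
f'(x) = 2x
x₀ = 1.2

Newton-Raphson formula: x_{n+1} = x_n - f(x_n)/f'(x_n)

Iteration 1:
  f(1.200000) = -0.560000
  f'(1.200000) = 2.400000
  x_1 = 1.200000 - (-0.560000)/2.400000 = 1.433333
Iteration 2:
  f(1.433333) = 0.054444
  f'(1.433333) = 2.866667
  x_2 = 1.433333 - 0.054444/2.866667 = 1.414341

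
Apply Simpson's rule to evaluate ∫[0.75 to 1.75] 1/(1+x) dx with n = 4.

f(x) = 1/(1+x)
a = 0.75, b = 1.75, n = 4
h = (b - a)/n = 0.250000

Simpson's rule: (h/3)[f(x₀) + 4f(x₁) + 2f(x₂) + ... + f(xₙ)]

x_0 = 0.7500, f(x_0) = 0.571429, coefficient = 1
x_1 = 1.0000, f(x_1) = 0.500000, coefficient = 4
x_2 = 1.2500, f(x_2) = 0.444444, coefficient = 2
x_3 = 1.5000, f(x_3) = 0.400000, coefficient = 4
x_4 = 1.7500, f(x_4) = 0.363636, coefficient = 1

I ≈ (0.250000/3) × 5.423954 = 0.451996
Exact value: 0.451985
Error: 0.000011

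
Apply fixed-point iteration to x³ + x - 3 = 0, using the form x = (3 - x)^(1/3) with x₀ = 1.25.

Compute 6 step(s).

Equation: x³ + x - 3 = 0
Fixed-point form: x = (3 - x)^(1/3)
x₀ = 1.25

x_1 = g(1.250000) = 1.205071
x_2 = g(1.205071) = 1.215297
x_3 = g(1.215297) = 1.212985
x_4 = g(1.212985) = 1.213508
x_5 = g(1.213508) = 1.213390
x_6 = g(1.213390) = 1.213417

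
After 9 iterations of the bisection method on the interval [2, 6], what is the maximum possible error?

Bisection error bound: |error| ≤ (b-a)/2^n
|error| ≤ (6 - 2)/2^9 = 4/2^9
|error| ≤ 0.0078125000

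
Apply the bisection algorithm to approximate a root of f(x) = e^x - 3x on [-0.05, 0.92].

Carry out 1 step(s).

f(x) = e^x - 3x
Initial interval: [-0.05, 0.92]

Iteration 1:
  c_1 = (-0.050000 + 0.920000)/2 = 0.435000
  f(c_1) = f(0.435000) = 0.239963
  f(a) × f(c) ≥ 0, new interval: [0.435000, 0.920000]

After 1 iteration(s), the approximation is c_1 = 0.435000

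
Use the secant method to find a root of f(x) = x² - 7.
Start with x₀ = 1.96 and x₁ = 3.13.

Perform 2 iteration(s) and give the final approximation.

f(x) = x² - 7
x₀ = 1.96, x₁ = 3.13

Secant formula: x_{n+1} = x_n - f(x_n)(x_n - x_{n-1})/(f(x_n) - f(x_{n-1}))

Iteration 1:
  f(1.960000) = -3.158400
  f(3.130000) = 2.796900
  x_2 = 3.130000 - 2.796900×(3.130000 - 1.960000)/(2.796900 - (-3.158400))
       = 2.580511
Iteration 2:
  f(3.130000) = 2.796900
  f(2.580511) = -0.340964
  x_3 = 2.580511 - (-0.340964)×(2.580511 - 3.130000)/(-0.340964 - 2.796900)
       = 2.640219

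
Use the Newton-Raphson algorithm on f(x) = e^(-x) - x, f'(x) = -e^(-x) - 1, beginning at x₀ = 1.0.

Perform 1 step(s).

f(x) = e^(-x) - x
f'(x) = -e^(-x) - 1
x₀ = 1.0

Newton-Raphson formula: x_{n+1} = x_n - f(x_n)/f'(x_n)

Iteration 1:
  f(1.000000) = -0.632121
  f'(1.000000) = -1.367879
  x_1 = 1.000000 - (-0.632121)/(-1.367879) = 0.537883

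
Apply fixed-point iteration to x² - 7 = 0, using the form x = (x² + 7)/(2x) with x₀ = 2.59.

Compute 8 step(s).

Equation: x² - 7 = 0
Fixed-point form: x = (x² + 7)/(2x)
x₀ = 2.59

x_1 = g(2.590000) = 2.646351
x_2 = g(2.646351) = 2.645751
x_3 = g(2.645751) = 2.645751
x_4 = g(2.645751) = 2.645751
x_5 = g(2.645751) = 2.645751
x_6 = g(2.645751) = 2.645751
x_7 = g(2.645751) = 2.645751
x_8 = g(2.645751) = 2.645751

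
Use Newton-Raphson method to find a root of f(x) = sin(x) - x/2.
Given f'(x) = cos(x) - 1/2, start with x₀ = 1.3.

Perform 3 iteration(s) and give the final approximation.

f(x) = sin(x) - x/2
f'(x) = cos(x) - 1/2
x₀ = 1.3

Newton-Raphson formula: x_{n+1} = x_n - f(x_n)/f'(x_n)

Iteration 1:
  f(1.300000) = 0.313558
  f'(1.300000) = -0.232501
  x_1 = 1.300000 - 0.313558/(-0.232501) = 2.648631
Iteration 2:
  f(2.648631) = -0.851078
  f'(2.648631) = -1.380935
  x_2 = 2.648631 - (-0.851078)/(-1.380935) = 2.032325
Iteration 3:
  f(2.032325) = -0.120790
  f'(2.032325) = -0.945317
  x_3 = 2.032325 - (-0.120790)/(-0.945317) = 1.904548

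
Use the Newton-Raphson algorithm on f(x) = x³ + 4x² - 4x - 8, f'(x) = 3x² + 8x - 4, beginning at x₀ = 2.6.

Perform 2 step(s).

f(x) = x³ + 4x² - 4x - 8
f'(x) = 3x² + 8x - 4
x₀ = 2.6

Newton-Raphson formula: x_{n+1} = x_n - f(x_n)/f'(x_n)

Iteration 1:
  f(2.600000) = 26.216000
  f'(2.600000) = 37.080000
  x_1 = 2.600000 - 26.216000/37.080000 = 1.892988
Iteration 2:
  f(1.892988) = 5.545005
  f'(1.892988) = 21.894117
  x_2 = 1.892988 - 5.545005/21.894117 = 1.639724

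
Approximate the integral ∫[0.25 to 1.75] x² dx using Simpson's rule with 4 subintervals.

f(x) = x²
a = 0.25, b = 1.75, n = 4
h = (b - a)/n = 0.375000

Simpson's rule: (h/3)[f(x₀) + 4f(x₁) + 2f(x₂) + ... + f(xₙ)]

x_0 = 0.2500, f(x_0) = 0.062500, coefficient = 1
x_1 = 0.6250, f(x_1) = 0.390625, coefficient = 4
x_2 = 1.0000, f(x_2) = 1.000000, coefficient = 2
x_3 = 1.3750, f(x_3) = 1.890625, coefficient = 4
x_4 = 1.7500, f(x_4) = 3.062500, coefficient = 1

I ≈ (0.375000/3) × 14.250000 = 1.781250
Exact value: 1.781250
Error: 0.000000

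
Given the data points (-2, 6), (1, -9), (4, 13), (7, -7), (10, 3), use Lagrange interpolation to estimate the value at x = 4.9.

Lagrange interpolation formula:
P(x) = Σ yᵢ × Lᵢ(x)
where Lᵢ(x) = Π_{j≠i} (x - xⱼ)/(xᵢ - xⱼ)

L_0(4.9) = (4.9 - 1)/(-2 - 1) × (4.9 - 4)/(-2 - 4) × (4.9 - 7)/(-2 - 7) × (4.9 - 10)/(-2 - 10) = 0.019338
L_1(4.9) = (4.9 - (-2))/(1 - (-2)) × (4.9 - 4)/(1 - 4) × (4.9 - 7)/(1 - 7) × (4.9 - 10)/(1 - 10) = -0.136850
L_2(4.9) = (4.9 - (-2))/(4 - (-2)) × (4.9 - 1)/(4 - 1) × (4.9 - 7)/(4 - 7) × (4.9 - 10)/(4 - 10) = 0.889525
L_3(4.9) = (4.9 - (-2))/(7 - (-2)) × (4.9 - 1)/(7 - 1) × (4.9 - 4)/(7 - 4) × (4.9 - 10)/(7 - 10) = 0.254150
L_4(4.9) = (4.9 - (-2))/(10 - (-2)) × (4.9 - 1)/(10 - 1) × (4.9 - 4)/(10 - 4) × (4.9 - 7)/(10 - 7) = -0.026163

P(4.9) = 6×L_0(4.9) + (-9)×L_1(4.9) + 13×L_2(4.9) + (-7)×L_3(4.9) + 3×L_4(4.9)
P(4.9) = 11.053962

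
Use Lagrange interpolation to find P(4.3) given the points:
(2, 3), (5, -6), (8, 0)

Lagrange interpolation formula:
P(x) = Σ yᵢ × Lᵢ(x)
where Lᵢ(x) = Π_{j≠i} (x - xⱼ)/(xᵢ - xⱼ)

L_0(4.3) = (4.3 - 5)/(2 - 5) × (4.3 - 8)/(2 - 8) = 0.143889
L_1(4.3) = (4.3 - 2)/(5 - 2) × (4.3 - 8)/(5 - 8) = 0.945556
L_2(4.3) = (4.3 - 2)/(8 - 2) × (4.3 - 5)/(8 - 5) = -0.089444

P(4.3) = 3×L_0(4.3) + (-6)×L_1(4.3) + 0×L_2(4.3)
P(4.3) = -5.241667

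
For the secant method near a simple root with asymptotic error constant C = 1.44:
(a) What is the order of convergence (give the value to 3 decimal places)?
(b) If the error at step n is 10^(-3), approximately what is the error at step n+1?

(a) Secant method has superlinear convergence with order φ = (1+√5)/2 ≈ 1.618.
    This means |e_{n+1}| ≈ C|e_n|^1.618.

(b) With |e_n| = 10^(-3) and C = 1.44:
    |e_{n+1}| ≈ 1.44 × (10^(-3))^1.618 = 1.44 × 10^(-4.85)

(a) ≈ 1.618 (golden ratio); (b) |e_{n+1}| ≈ 2.015e-05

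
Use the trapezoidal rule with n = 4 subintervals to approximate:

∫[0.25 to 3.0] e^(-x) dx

f(x) = e^(-x)
a = 0.25, b = 3.0, n = 4
h = (b - a)/n = 0.687500

Trapezoidal rule: (h/2)[f(x₀) + 2f(x₁) + 2f(x₂) + ... + f(xₙ)]

x_0 = 0.2500, f(x_0) = 0.778801, coefficient = 1
x_1 = 0.9375, f(x_1) = 0.391606, coefficient = 2
x_2 = 1.6250, f(x_2) = 0.196912, coefficient = 2
x_3 = 2.3125, f(x_3) = 0.099013, coefficient = 2
x_4 = 3.0000, f(x_4) = 0.049787, coefficient = 1

I ≈ (0.687500/2) × 2.203649 = 0.757504
Exact value: 0.729014
Error: 0.028491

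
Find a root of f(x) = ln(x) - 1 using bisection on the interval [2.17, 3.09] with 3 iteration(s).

f(x) = ln(x) - 1
Initial interval: [2.17, 3.09]

Iteration 1:
  c_1 = (2.170000 + 3.090000)/2 = 2.630000
  f(c_1) = f(2.630000) = -0.033016
  f(a) × f(c) ≥ 0, new interval: [2.630000, 3.090000]
Iteration 2:
  c_2 = (2.630000 + 3.090000)/2 = 2.860000
  f(c_2) = f(2.860000) = 0.050822
  f(a) × f(c) < 0, new interval: [2.630000, 2.860000]
Iteration 3:
  c_3 = (2.630000 + 2.860000)/2 = 2.745000
  f(c_3) = f(2.745000) = 0.009781
  f(a) × f(c) < 0, new interval: [2.630000, 2.745000]

After 3 iteration(s), the approximation is c_3 = 2.745000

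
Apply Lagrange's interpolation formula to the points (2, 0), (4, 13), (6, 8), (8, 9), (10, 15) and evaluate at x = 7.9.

Lagrange interpolation formula:
P(x) = Σ yᵢ × Lᵢ(x)
where Lᵢ(x) = Π_{j≠i} (x - xⱼ)/(xᵢ - xⱼ)

L_0(7.9) = (7.9 - 4)/(2 - 4) × (7.9 - 6)/(2 - 6) × (7.9 - 8)/(2 - 8) × (7.9 - 10)/(2 - 10) = 0.004052
L_1(7.9) = (7.9 - 2)/(4 - 2) × (7.9 - 6)/(4 - 6) × (7.9 - 8)/(4 - 8) × (7.9 - 10)/(4 - 10) = -0.024522
L_2(7.9) = (7.9 - 2)/(6 - 2) × (7.9 - 4)/(6 - 4) × (7.9 - 8)/(6 - 8) × (7.9 - 10)/(6 - 10) = 0.075502
L_3(7.9) = (7.9 - 2)/(8 - 2) × (7.9 - 4)/(8 - 4) × (7.9 - 6)/(8 - 6) × (7.9 - 10)/(8 - 10) = 0.956353
L_4(7.9) = (7.9 - 2)/(10 - 2) × (7.9 - 4)/(10 - 4) × (7.9 - 6)/(10 - 6) × (7.9 - 8)/(10 - 8) = -0.011385

P(7.9) = 0×L_0(7.9) + 13×L_1(7.9) + 8×L_2(7.9) + 9×L_3(7.9) + 15×L_4(7.9)
P(7.9) = 8.721629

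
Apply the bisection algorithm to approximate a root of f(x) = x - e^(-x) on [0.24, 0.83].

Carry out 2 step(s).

f(x) = x - e^(-x)
Initial interval: [0.24, 0.83]

Iteration 1:
  c_1 = (0.240000 + 0.830000)/2 = 0.535000
  f(c_1) = f(0.535000) = -0.050669
  f(a) × f(c) ≥ 0, new interval: [0.535000, 0.830000]
Iteration 2:
  c_2 = (0.535000 + 0.830000)/2 = 0.682500
  f(c_2) = f(0.682500) = 0.177148
  f(a) × f(c) < 0, new interval: [0.535000, 0.682500]

After 2 iteration(s), the approximation is c_2 = 0.682500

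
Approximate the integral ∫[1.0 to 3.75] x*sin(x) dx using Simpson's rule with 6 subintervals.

f(x) = x*sin(x)
a = 1.0, b = 3.75, n = 6
h = (b - a)/n = 0.458333

Simpson's rule: (h/3)[f(x₀) + 4f(x₁) + 2f(x₂) + ... + f(xₙ)]

x_0 = 1.0000, f(x_0) = 0.841471, coefficient = 1
x_1 = 1.4583, f(x_1) = 1.449121, coefficient = 4
x_2 = 1.9167, f(x_2) = 1.803163, coefficient = 2
x_3 = 2.3750, f(x_3) = 1.647502, coefficient = 4
x_4 = 2.8333, f(x_4) = 0.859635, coefficient = 2
x_5 = 3.2917, f(x_5) = -0.492141, coefficient = 4
x_6 = 3.7500, f(x_6) = -2.143355, coefficient = 1

I ≈ (0.458333/3) × 14.441636 = 2.206361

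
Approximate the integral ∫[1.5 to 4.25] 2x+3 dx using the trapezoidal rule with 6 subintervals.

f(x) = 2x+3
a = 1.5, b = 4.25, n = 6
h = (b - a)/n = 0.458333

Trapezoidal rule: (h/2)[f(x₀) + 2f(x₁) + 2f(x₂) + ... + f(xₙ)]

x_0 = 1.5000, f(x_0) = 6.000000, coefficient = 1
x_1 = 1.9583, f(x_1) = 6.916667, coefficient = 2
x_2 = 2.4167, f(x_2) = 7.833333, coefficient = 2
x_3 = 2.8750, f(x_3) = 8.750000, coefficient = 2
x_4 = 3.3333, f(x_4) = 9.666667, coefficient = 2
x_5 = 3.7917, f(x_5) = 10.583333, coefficient = 2
x_6 = 4.2500, f(x_6) = 11.500000, coefficient = 1

I ≈ (0.458333/2) × 105.000000 = 24.062500
Exact value: 24.062500
Error: 0.000000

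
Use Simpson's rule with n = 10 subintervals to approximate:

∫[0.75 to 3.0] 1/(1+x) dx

f(x) = 1/(1+x)
a = 0.75, b = 3.0, n = 10
h = (b - a)/n = 0.225000

Simpson's rule: (h/3)[f(x₀) + 4f(x₁) + 2f(x₂) + ... + f(xₙ)]

x_0 = 0.7500, f(x_0) = 0.571429, coefficient = 1
x_1 = 0.9750, f(x_1) = 0.506329, coefficient = 4
x_2 = 1.2000, f(x_2) = 0.454545, coefficient = 2
x_3 = 1.4250, f(x_3) = 0.412371, coefficient = 4
x_4 = 1.6500, f(x_4) = 0.377358, coefficient = 2
x_5 = 1.8750, f(x_5) = 0.347826, coefficient = 4
x_6 = 2.1000, f(x_6) = 0.322581, coefficient = 2
x_7 = 2.3250, f(x_7) = 0.300752, coefficient = 4
x_8 = 2.5500, f(x_8) = 0.281690, coefficient = 2
x_9 = 2.7750, f(x_9) = 0.264901, coefficient = 4
x_10 = 3.0000, f(x_10) = 0.250000, coefficient = 1

I ≈ (0.225000/3) × 11.022494 = 0.826687
Exact value: 0.826679
Error: 0.000008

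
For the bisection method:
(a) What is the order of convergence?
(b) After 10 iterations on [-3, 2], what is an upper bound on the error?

(a) Bisection has linear (order 1) convergence; the error is halved each step.

(b) Error bound = (b-a)/2^n = (2 - (-3))/2^{10}
    = 5/2^{10}

(a) 1 (linear); (b) error ≤ 4.88e-03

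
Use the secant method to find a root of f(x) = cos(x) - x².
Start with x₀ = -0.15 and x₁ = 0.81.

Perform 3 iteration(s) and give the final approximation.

f(x) = cos(x) - x²
x₀ = -0.15, x₁ = 0.81

Secant formula: x_{n+1} = x_n - f(x_n)(x_n - x_{n-1})/(f(x_n) - f(x_{n-1}))

Iteration 1:
  f(-0.150000) = 0.966271
  f(0.810000) = 0.033398
  x_2 = 0.810000 - 0.033398×(0.810000 - (-0.150000))/(0.033398 - 0.966271)
       = 0.844370
Iteration 2:
  f(0.810000) = 0.033398
  f(0.844370) = -0.048757
  x_3 = 0.844370 - (-0.048757)×(0.844370 - 0.810000)/(-0.048757 - 0.033398)
       = 0.823972
Iteration 3:
  f(0.844370) = -0.048757
  f(0.823972) = 0.000382
  x_4 = 0.823972 - 0.000382×(0.823972 - 0.844370)/(0.000382 - (-0.048757))
       = 0.824131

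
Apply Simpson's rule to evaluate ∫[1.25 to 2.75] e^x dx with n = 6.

f(x) = e^x
a = 1.25, b = 2.75, n = 6
h = (b - a)/n = 0.250000

Simpson's rule: (h/3)[f(x₀) + 4f(x₁) + 2f(x₂) + ... + f(xₙ)]

x_0 = 1.2500, f(x_0) = 3.490343, coefficient = 1
x_1 = 1.5000, f(x_1) = 4.481689, coefficient = 4
x_2 = 1.7500, f(x_2) = 5.754603, coefficient = 2
x_3 = 2.0000, f(x_3) = 7.389056, coefficient = 4
x_4 = 2.2500, f(x_4) = 9.487736, coefficient = 2
x_5 = 2.5000, f(x_5) = 12.182494, coefficient = 4
x_6 = 2.7500, f(x_6) = 15.642632, coefficient = 1

I ≈ (0.250000/3) × 145.830608 = 12.152551
Exact value: 12.152289
Error: 0.000262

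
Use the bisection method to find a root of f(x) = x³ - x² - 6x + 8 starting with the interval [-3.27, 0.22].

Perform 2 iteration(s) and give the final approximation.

f(x) = x³ - x² - 6x + 8
Initial interval: [-3.27, 0.22]

Iteration 1:
  c_1 = (-3.270000 + 0.220000)/2 = -1.525000
  f(c_1) = f(-1.525000) = 11.277797
  f(a) × f(c) < 0, new interval: [-3.270000, -1.525000]
Iteration 2:
  c_2 = (-3.270000 + (-1.525000))/2 = -2.397500
  f(c_2) = f(-2.397500) = 2.856149
  f(a) × f(c) < 0, new interval: [-3.270000, -2.397500]

After 2 iteration(s), the approximation is c_2 = -2.397500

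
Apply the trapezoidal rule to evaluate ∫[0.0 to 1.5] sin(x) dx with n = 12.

f(x) = sin(x)
a = 0.0, b = 1.5, n = 12
h = (b - a)/n = 0.125000

Trapezoidal rule: (h/2)[f(x₀) + 2f(x₁) + 2f(x₂) + ... + f(xₙ)]

x_0 = 0.0000, f(x_0) = 0.000000, coefficient = 1
x_1 = 0.1250, f(x_1) = 0.124675, coefficient = 2
x_2 = 0.2500, f(x_2) = 0.247404, coefficient = 2
x_3 = 0.3750, f(x_3) = 0.366273, coefficient = 2
x_4 = 0.5000, f(x_4) = 0.479426, coefficient = 2
x_5 = 0.6250, f(x_5) = 0.585097, coefficient = 2
x_6 = 0.7500, f(x_6) = 0.681639, coefficient = 2
x_7 = 0.8750, f(x_7) = 0.767544, coefficient = 2
x_8 = 1.0000, f(x_8) = 0.841471, coefficient = 2
x_9 = 1.1250, f(x_9) = 0.902268, coefficient = 2
x_10 = 1.2500, f(x_10) = 0.948985, coefficient = 2
x_11 = 1.3750, f(x_11) = 0.980893, coefficient = 2
x_12 = 1.5000, f(x_12) = 0.997495, coefficient = 1

I ≈ (0.125000/2) × 14.848840 = 0.928053
Exact value: 0.929263
Error: 0.001210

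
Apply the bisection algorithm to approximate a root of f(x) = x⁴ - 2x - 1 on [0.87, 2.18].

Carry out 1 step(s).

f(x) = x⁴ - 2x - 1
Initial interval: [0.87, 2.18]

Iteration 1:
  c_1 = (0.870000 + 2.180000)/2 = 1.525000
  f(c_1) = f(1.525000) = 1.358532
  f(a) × f(c) < 0, new interval: [0.870000, 1.525000]

After 1 iteration(s), the approximation is c_1 = 1.525000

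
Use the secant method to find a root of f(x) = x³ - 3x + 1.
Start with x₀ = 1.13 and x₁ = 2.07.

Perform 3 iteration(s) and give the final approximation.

f(x) = x³ - 3x + 1
x₀ = 1.13, x₁ = 2.07

Secant formula: x_{n+1} = x_n - f(x_n)(x_n - x_{n-1})/(f(x_n) - f(x_{n-1}))

Iteration 1:
  f(1.130000) = -0.947103
  f(2.070000) = 3.659743
  x_2 = 2.070000 - 3.659743×(2.070000 - 1.130000)/(3.659743 - (-0.947103))
       = 1.323251
Iteration 2:
  f(2.070000) = 3.659743
  f(1.323251) = -0.652750
  x_3 = 1.323251 - (-0.652750)×(1.323251 - 2.070000)/(-0.652750 - 3.659743)
       = 1.436281
Iteration 3:
  f(1.323251) = -0.652750
  f(1.436281) = -0.345935
  x_4 = 1.436281 - (-0.345935)×(1.436281 - 1.323251)/(-0.345935 - (-0.652750))
       = 1.563723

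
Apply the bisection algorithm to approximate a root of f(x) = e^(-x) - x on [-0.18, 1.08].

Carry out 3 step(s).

f(x) = e^(-x) - x
Initial interval: [-0.18, 1.08]

Iteration 1:
  c_1 = (-0.180000 + 1.080000)/2 = 0.450000
  f(c_1) = f(0.450000) = 0.187628
  f(a) × f(c) ≥ 0, new interval: [0.450000, 1.080000]
Iteration 2:
  c_2 = (0.450000 + 1.080000)/2 = 0.765000
  f(c_2) = f(0.765000) = -0.299666
  f(a) × f(c) < 0, new interval: [0.450000, 0.765000]
Iteration 3:
  c_3 = (0.450000 + 0.765000)/2 = 0.607500
  f(c_3) = f(0.607500) = -0.062789
  f(a) × f(c) < 0, new interval: [0.450000, 0.607500]

After 3 iteration(s), the approximation is c_3 = 0.607500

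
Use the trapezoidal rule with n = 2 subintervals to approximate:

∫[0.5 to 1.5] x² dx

f(x) = x²
a = 0.5, b = 1.5, n = 2
h = (b - a)/n = 0.500000

Trapezoidal rule: (h/2)[f(x₀) + 2f(x₁) + 2f(x₂) + ... + f(xₙ)]

x_0 = 0.5000, f(x_0) = 0.250000, coefficient = 1
x_1 = 1.0000, f(x_1) = 1.000000, coefficient = 2
x_2 = 1.5000, f(x_2) = 2.250000, coefficient = 1

I ≈ (0.500000/2) × 4.500000 = 1.125000
Exact value: 1.083333
Error: 0.041667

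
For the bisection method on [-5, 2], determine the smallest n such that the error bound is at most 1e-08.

We need (b-a)/2^n ≤ 1e-08
(2 - (-5))/2^n ≤ 1e-08
7/2^n ≤ 1e-08
2^n ≥ 700000000
n ≥ log₂(700000000) = 29.38
n ≥ 30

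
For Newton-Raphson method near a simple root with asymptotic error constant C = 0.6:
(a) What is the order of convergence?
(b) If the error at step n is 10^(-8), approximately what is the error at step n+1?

(a) Newton-Raphson has quadratic (order 2) convergence near simple roots.
    This means |e_{n+1}| ≈ C|e_n|².

(b) With |e_n| = 10^(-8) and C = 0.6:
    |e_{n+1}| ≈ 0.6 × (10^(-8))² = 0.6 × 10^(-16)

(a) 2 (quadratic); (b) |e_{n+1}| ≈ 6.000e-17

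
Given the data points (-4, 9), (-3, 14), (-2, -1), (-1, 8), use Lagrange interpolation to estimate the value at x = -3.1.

Lagrange interpolation formula:
P(x) = Σ yᵢ × Lᵢ(x)
where Lᵢ(x) = Π_{j≠i} (x - xⱼ)/(xᵢ - xⱼ)

L_0(-3.1) = (-3.1 - (-3))/(-4 - (-3)) × (-3.1 - (-2))/(-4 - (-2)) × (-3.1 - (-1))/(-4 - (-1)) = 0.038500
L_1(-3.1) = (-3.1 - (-4))/(-3 - (-4)) × (-3.1 - (-2))/(-3 - (-2)) × (-3.1 - (-1))/(-3 - (-1)) = 1.039500
L_2(-3.1) = (-3.1 - (-4))/(-2 - (-4)) × (-3.1 - (-3))/(-2 - (-3)) × (-3.1 - (-1))/(-2 - (-1)) = -0.094500
L_3(-3.1) = (-3.1 - (-4))/(-1 - (-4)) × (-3.1 - (-3))/(-1 - (-3)) × (-3.1 - (-2))/(-1 - (-2)) = 0.016500

P(-3.1) = 9×L_0(-3.1) + 14×L_1(-3.1) + (-1)×L_2(-3.1) + 8×L_3(-3.1)
P(-3.1) = 15.126000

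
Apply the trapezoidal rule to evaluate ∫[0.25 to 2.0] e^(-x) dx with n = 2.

f(x) = e^(-x)
a = 0.25, b = 2.0, n = 2
h = (b - a)/n = 0.875000

Trapezoidal rule: (h/2)[f(x₀) + 2f(x₁) + 2f(x₂) + ... + f(xₙ)]

x_0 = 0.2500, f(x_0) = 0.778801, coefficient = 1
x_1 = 1.1250, f(x_1) = 0.324652, coefficient = 2
x_2 = 2.0000, f(x_2) = 0.135335, coefficient = 1

I ≈ (0.875000/2) × 1.563441 = 0.684005
Exact value: 0.643465
Error: 0.040540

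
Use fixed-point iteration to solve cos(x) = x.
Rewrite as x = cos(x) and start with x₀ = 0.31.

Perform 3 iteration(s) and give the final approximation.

Equation: cos(x) = x
Fixed-point form: x = cos(x)
x₀ = 0.31

x_1 = g(0.310000) = 0.952334
x_2 = g(0.952334) = 0.579783
x_3 = g(0.579783) = 0.836581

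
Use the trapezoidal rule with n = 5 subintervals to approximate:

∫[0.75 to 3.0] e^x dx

f(x) = e^x
a = 0.75, b = 3.0, n = 5
h = (b - a)/n = 0.450000

Trapezoidal rule: (h/2)[f(x₀) + 2f(x₁) + 2f(x₂) + ... + f(xₙ)]

x_0 = 0.7500, f(x_0) = 2.117000, coefficient = 1
x_1 = 1.2000, f(x_1) = 3.320117, coefficient = 2
x_2 = 1.6500, f(x_2) = 5.206980, coefficient = 2
x_3 = 2.1000, f(x_3) = 8.166170, coefficient = 2
x_4 = 2.5500, f(x_4) = 12.807104, coefficient = 2
x_5 = 3.0000, f(x_5) = 20.085537, coefficient = 1

I ≈ (0.450000/2) × 81.203278 = 18.270738
Exact value: 17.968537
Error: 0.302201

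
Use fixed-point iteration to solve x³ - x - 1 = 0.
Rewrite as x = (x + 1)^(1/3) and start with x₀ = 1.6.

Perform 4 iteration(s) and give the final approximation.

Equation: x³ - x - 1 = 0
Fixed-point form: x = (x + 1)^(1/3)
x₀ = 1.6

x_1 = g(1.600000) = 1.375069
x_2 = g(1.375069) = 1.334214
x_3 = g(1.334214) = 1.326519
x_4 = g(1.326519) = 1.325060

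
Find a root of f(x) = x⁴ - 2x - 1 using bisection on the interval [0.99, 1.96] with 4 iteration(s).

f(x) = x⁴ - 2x - 1
Initial interval: [0.99, 1.96]

Iteration 1:
  c_1 = (0.990000 + 1.960000)/2 = 1.475000
  f(c_1) = f(1.475000) = 0.783344
  f(a) × f(c) < 0, new interval: [0.990000, 1.475000]
Iteration 2:
  c_2 = (0.990000 + 1.475000)/2 = 1.232500
  f(c_2) = f(1.232500) = -1.157468
  f(a) × f(c) ≥ 0, new interval: [1.232500, 1.475000]
Iteration 3:
  c_3 = (1.232500 + 1.475000)/2 = 1.353750
  f(c_3) = f(1.353750) = -0.348934
  f(a) × f(c) ≥ 0, new interval: [1.353750, 1.475000]
Iteration 4:
  c_4 = (1.353750 + 1.475000)/2 = 1.414375
  f(c_4) = f(1.414375) = 0.173077
  f(a) × f(c) < 0, new interval: [1.353750, 1.414375]

After 4 iteration(s), the approximation is c_4 = 1.414375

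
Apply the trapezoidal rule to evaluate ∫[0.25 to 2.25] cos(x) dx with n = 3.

f(x) = cos(x)
a = 0.25, b = 2.25, n = 3
h = (b - a)/n = 0.666667

Trapezoidal rule: (h/2)[f(x₀) + 2f(x₁) + 2f(x₂) + ... + f(xₙ)]

x_0 = 0.2500, f(x_0) = 0.968912, coefficient = 1
x_1 = 0.9167, f(x_1) = 0.608469, coefficient = 2
x_2 = 1.5833, f(x_2) = -0.012537, coefficient = 2
x_3 = 2.2500, f(x_3) = -0.628174, coefficient = 1

I ≈ (0.666667/2) × 1.532603 = 0.510868
Exact value: 0.530669
Error: 0.019802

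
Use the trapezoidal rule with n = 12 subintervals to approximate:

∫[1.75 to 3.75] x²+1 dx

f(x) = x²+1
a = 1.75, b = 3.75, n = 12
h = (b - a)/n = 0.166667

Trapezoidal rule: (h/2)[f(x₀) + 2f(x₁) + 2f(x₂) + ... + f(xₙ)]

x_0 = 1.7500, f(x_0) = 4.062500, coefficient = 1
x_1 = 1.9167, f(x_1) = 4.673611, coefficient = 2
x_2 = 2.0833, f(x_2) = 5.340278, coefficient = 2
x_3 = 2.2500, f(x_3) = 6.062500, coefficient = 2
x_4 = 2.4167, f(x_4) = 6.840278, coefficient = 2
x_5 = 2.5833, f(x_5) = 7.673611, coefficient = 2
x_6 = 2.7500, f(x_6) = 8.562500, coefficient = 2
x_7 = 2.9167, f(x_7) = 9.506944, coefficient = 2
x_8 = 3.0833, f(x_8) = 10.506944, coefficient = 2
x_9 = 3.2500, f(x_9) = 11.562500, coefficient = 2
x_10 = 3.4167, f(x_10) = 12.673611, coefficient = 2
x_11 = 3.5833, f(x_11) = 13.840278, coefficient = 2
x_12 = 3.7500, f(x_12) = 15.062500, coefficient = 1

I ≈ (0.166667/2) × 213.611111 = 17.800926
Exact value: 17.791667
Error: 0.009259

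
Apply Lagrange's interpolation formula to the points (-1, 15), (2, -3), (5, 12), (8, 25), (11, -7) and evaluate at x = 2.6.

Lagrange interpolation formula:
P(x) = Σ yᵢ × Lᵢ(x)
where Lᵢ(x) = Π_{j≠i} (x - xⱼ)/(xᵢ - xⱼ)

L_0(2.6) = (2.6 - 2)/(-1 - 2) × (2.6 - 5)/(-1 - 5) × (2.6 - 8)/(-1 - 8) × (2.6 - 11)/(-1 - 11) = -0.033600
L_1(2.6) = (2.6 - (-1))/(2 - (-1)) × (2.6 - 5)/(2 - 5) × (2.6 - 8)/(2 - 8) × (2.6 - 11)/(2 - 11) = 0.806400
L_2(2.6) = (2.6 - (-1))/(5 - (-1)) × (2.6 - 2)/(5 - 2) × (2.6 - 8)/(5 - 8) × (2.6 - 11)/(5 - 11) = 0.302400
L_3(2.6) = (2.6 - (-1))/(8 - (-1)) × (2.6 - 2)/(8 - 2) × (2.6 - 5)/(8 - 5) × (2.6 - 11)/(8 - 11) = -0.089600
L_4(2.6) = (2.6 - (-1))/(11 - (-1)) × (2.6 - 2)/(11 - 2) × (2.6 - 5)/(11 - 5) × (2.6 - 8)/(11 - 8) = 0.014400

P(2.6) = 15×L_0(2.6) + (-3)×L_1(2.6) + 12×L_2(2.6) + 25×L_3(2.6) + (-7)×L_4(2.6)
P(2.6) = -1.635200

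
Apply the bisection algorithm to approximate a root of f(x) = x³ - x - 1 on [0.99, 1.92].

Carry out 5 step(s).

f(x) = x³ - x - 1
Initial interval: [0.99, 1.92]

Iteration 1:
  c_1 = (0.990000 + 1.920000)/2 = 1.455000
  f(c_1) = f(1.455000) = 0.625271
  f(a) × f(c) < 0, new interval: [0.990000, 1.455000]
Iteration 2:
  c_2 = (0.990000 + 1.455000)/2 = 1.222500
  f(c_2) = f(1.222500) = -0.395466
  f(a) × f(c) ≥ 0, new interval: [1.222500, 1.455000]
Iteration 3:
  c_3 = (1.222500 + 1.455000)/2 = 1.338750
  f(c_3) = f(1.338750) = 0.060627
  f(a) × f(c) < 0, new interval: [1.222500, 1.338750]
Iteration 4:
  c_4 = (1.222500 + 1.338750)/2 = 1.280625
  f(c_4) = f(1.280625) = -0.180399
  f(a) × f(c) ≥ 0, new interval: [1.280625, 1.338750]
Iteration 5:
  c_5 = (1.280625 + 1.338750)/2 = 1.309688
  f(c_5) = f(1.309688) = -0.063205
  f(a) × f(c) ≥ 0, new interval: [1.309688, 1.338750]

After 5 iteration(s), the approximation is c_5 = 1.309688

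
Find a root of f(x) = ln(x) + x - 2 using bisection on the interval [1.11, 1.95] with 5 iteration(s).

f(x) = ln(x) + x - 2
Initial interval: [1.11, 1.95]

Iteration 1:
  c_1 = (1.110000 + 1.950000)/2 = 1.530000
  f(c_1) = f(1.530000) = -0.044732
  f(a) × f(c) ≥ 0, new interval: [1.530000, 1.950000]
Iteration 2:
  c_2 = (1.530000 + 1.950000)/2 = 1.740000
  f(c_2) = f(1.740000) = 0.293885
  f(a) × f(c) < 0, new interval: [1.530000, 1.740000]
Iteration 3:
  c_3 = (1.530000 + 1.740000)/2 = 1.635000
  f(c_3) = f(1.635000) = 0.126643
  f(a) × f(c) < 0, new interval: [1.530000, 1.635000]
Iteration 4:
  c_4 = (1.530000 + 1.635000)/2 = 1.582500
  f(c_4) = f(1.582500) = 0.041506
  f(a) × f(c) < 0, new interval: [1.530000, 1.582500]
Iteration 5:
  c_5 = (1.530000 + 1.582500)/2 = 1.556250
  f(c_5) = f(1.556250) = -0.001471
  f(a) × f(c) ≥ 0, new interval: [1.556250, 1.582500]

After 5 iteration(s), the approximation is c_5 = 1.556250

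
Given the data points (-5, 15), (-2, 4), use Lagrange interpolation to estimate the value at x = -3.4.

Lagrange interpolation formula:
P(x) = Σ yᵢ × Lᵢ(x)
where Lᵢ(x) = Π_{j≠i} (x - xⱼ)/(xᵢ - xⱼ)

L_0(-3.4) = (-3.4 - (-2))/(-5 - (-2)) = 0.466667
L_1(-3.4) = (-3.4 - (-5))/(-2 - (-5)) = 0.533333

P(-3.4) = 15×L_0(-3.4) + 4×L_1(-3.4)
P(-3.4) = 9.133333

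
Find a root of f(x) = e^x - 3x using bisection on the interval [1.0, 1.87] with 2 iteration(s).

f(x) = e^x - 3x
Initial interval: [1.0, 1.87]

Iteration 1:
  c_1 = (1.000000 + 1.870000)/2 = 1.435000
  f(c_1) = f(1.435000) = -0.105355
  f(a) × f(c) ≥ 0, new interval: [1.435000, 1.870000]
Iteration 2:
  c_2 = (1.435000 + 1.870000)/2 = 1.652500
  f(c_2) = f(1.652500) = 0.262514
  f(a) × f(c) < 0, new interval: [1.435000, 1.652500]

After 2 iteration(s), the approximation is c_2 = 1.652500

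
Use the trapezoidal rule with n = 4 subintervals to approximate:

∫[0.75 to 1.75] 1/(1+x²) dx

f(x) = 1/(1+x²)
a = 0.75, b = 1.75, n = 4
h = (b - a)/n = 0.250000

Trapezoidal rule: (h/2)[f(x₀) + 2f(x₁) + 2f(x₂) + ... + f(xₙ)]

x_0 = 0.7500, f(x_0) = 0.640000, coefficient = 1
x_1 = 1.0000, f(x_1) = 0.500000, coefficient = 2
x_2 = 1.2500, f(x_2) = 0.390244, coefficient = 2
x_3 = 1.5000, f(x_3) = 0.307692, coefficient = 2
x_4 = 1.7500, f(x_4) = 0.246154, coefficient = 1

I ≈ (0.250000/2) × 3.282026 = 0.410253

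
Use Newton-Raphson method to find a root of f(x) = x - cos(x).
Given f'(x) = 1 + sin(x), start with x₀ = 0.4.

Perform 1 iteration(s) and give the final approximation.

f(x) = x - cos(x)
f'(x) = 1 + sin(x)
x₀ = 0.4

Newton-Raphson formula: x_{n+1} = x_n - f(x_n)/f'(x_n)

Iteration 1:
  f(0.400000) = -0.521061
  f'(0.400000) = 1.389418
  x_1 = 0.400000 - (-0.521061)/1.389418 = 0.775021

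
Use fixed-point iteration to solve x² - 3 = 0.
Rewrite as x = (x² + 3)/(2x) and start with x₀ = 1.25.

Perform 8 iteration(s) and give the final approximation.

Equation: x² - 3 = 0
Fixed-point form: x = (x² + 3)/(2x)
x₀ = 1.25

x_1 = g(1.250000) = 1.825000
x_2 = g(1.825000) = 1.734418
x_3 = g(1.734418) = 1.732052
x_4 = g(1.732052) = 1.732051
x_5 = g(1.732051) = 1.732051
x_6 = g(1.732051) = 1.732051
x_7 = g(1.732051) = 1.732051
x_8 = g(1.732051) = 1.732051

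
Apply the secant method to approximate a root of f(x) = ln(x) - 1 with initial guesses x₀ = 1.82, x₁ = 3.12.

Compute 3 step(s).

f(x) = ln(x) - 1
x₀ = 1.82, x₁ = 3.12

Secant formula: x_{n+1} = x_n - f(x_n)(x_n - x_{n-1})/(f(x_n) - f(x_{n-1}))

Iteration 1:
  f(1.820000) = -0.401163
  f(3.120000) = 0.137833
  x_2 = 3.120000 - 0.137833×(3.120000 - 1.820000)/(0.137833 - (-0.401163))
       = 2.787562
Iteration 2:
  f(3.120000) = 0.137833
  f(2.787562) = 0.025167
  x_3 = 2.787562 - 0.025167×(2.787562 - 3.120000)/(0.025167 - 0.137833)
       = 2.713302
Iteration 3:
  f(2.787562) = 0.025167
  f(2.713302) = -0.001834
  x_4 = 2.713302 - (-0.001834)×(2.713302 - 2.787562)/(-0.001834 - 0.025167)
       = 2.718345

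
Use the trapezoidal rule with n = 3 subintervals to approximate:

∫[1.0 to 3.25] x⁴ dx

f(x) = x⁴
a = 1.0, b = 3.25, n = 3
h = (b - a)/n = 0.750000

Trapezoidal rule: (h/2)[f(x₀) + 2f(x₁) + 2f(x₂) + ... + f(xₙ)]

x_0 = 1.0000, f(x_0) = 1.000000, coefficient = 1
x_1 = 1.7500, f(x_1) = 9.378906, coefficient = 2
x_2 = 2.5000, f(x_2) = 39.062500, coefficient = 2
x_3 = 3.2500, f(x_3) = 111.566406, coefficient = 1

I ≈ (0.750000/2) × 209.449219 = 78.543457
Exact value: 72.318164
Error: 6.225293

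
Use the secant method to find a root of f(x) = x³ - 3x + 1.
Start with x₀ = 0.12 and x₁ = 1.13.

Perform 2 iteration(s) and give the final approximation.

f(x) = x³ - 3x + 1
x₀ = 0.12, x₁ = 1.13

Secant formula: x_{n+1} = x_n - f(x_n)(x_n - x_{n-1})/(f(x_n) - f(x_{n-1}))

Iteration 1:
  f(0.120000) = 0.641728
  f(1.130000) = -0.947103
  x_2 = 1.130000 - (-0.947103)×(1.130000 - 0.120000)/(-0.947103 - 0.641728)
       = 0.527938
Iteration 2:
  f(1.130000) = -0.947103
  f(0.527938) = -0.436669
  x_3 = 0.527938 - (-0.436669)×(0.527938 - 1.130000)/(-0.436669 - (-0.947103))
       = 0.012884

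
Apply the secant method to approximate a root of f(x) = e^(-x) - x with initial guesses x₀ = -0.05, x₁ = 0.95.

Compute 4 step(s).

f(x) = e^(-x) - x
x₀ = -0.05, x₁ = 0.95

Secant formula: x_{n+1} = x_n - f(x_n)(x_n - x_{n-1})/(f(x_n) - f(x_{n-1}))

Iteration 1:
  f(-0.050000) = 1.101271
  f(0.950000) = -0.563259
  x_2 = 0.950000 - (-0.563259)×(0.950000 - (-0.050000))/(-0.563259 - 1.101271)
       = 0.611611
Iteration 2:
  f(0.950000) = -0.563259
  f(0.611611) = -0.069134
  x_3 = 0.611611 - (-0.069134)×(0.611611 - 0.950000)/(-0.069134 - (-0.563259))
       = 0.564266
Iteration 3:
  f(0.611611) = -0.069134
  f(0.564266) = 0.004512
  x_4 = 0.564266 - 0.004512×(0.564266 - 0.611611)/(0.004512 - (-0.069134))
       = 0.567166
Iteration 4:
  f(0.564266) = 0.004512
  f(0.567166) = -0.000036
  x_5 = 0.567166 - (-0.000036)×(0.567166 - 0.564266)/(-0.000036 - 0.004512)
       = 0.567143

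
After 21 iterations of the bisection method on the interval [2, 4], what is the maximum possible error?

Bisection error bound: |error| ≤ (b-a)/2^n
|error| ≤ (4 - 2)/2^21 = 2/2^21
|error| ≤ 0.0000009537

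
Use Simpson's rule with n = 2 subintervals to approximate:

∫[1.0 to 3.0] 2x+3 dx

f(x) = 2x+3
a = 1.0, b = 3.0, n = 2
h = (b - a)/n = 1.000000

Simpson's rule: (h/3)[f(x₀) + 4f(x₁) + 2f(x₂) + ... + f(xₙ)]

x_0 = 1.0000, f(x_0) = 5.000000, coefficient = 1
x_1 = 2.0000, f(x_1) = 7.000000, coefficient = 4
x_2 = 3.0000, f(x_2) = 9.000000, coefficient = 1

I ≈ (1.000000/3) × 42.000000 = 14.000000
Exact value: 14.000000
Error: 0.000000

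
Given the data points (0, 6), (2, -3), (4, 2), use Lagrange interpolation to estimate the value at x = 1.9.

Lagrange interpolation formula:
P(x) = Σ yᵢ × Lᵢ(x)
where Lᵢ(x) = Π_{j≠i} (x - xⱼ)/(xᵢ - xⱼ)

L_0(1.9) = (1.9 - 2)/(0 - 2) × (1.9 - 4)/(0 - 4) = 0.026250
L_1(1.9) = (1.9 - 0)/(2 - 0) × (1.9 - 4)/(2 - 4) = 0.997500
L_2(1.9) = (1.9 - 0)/(4 - 0) × (1.9 - 2)/(4 - 2) = -0.023750

P(1.9) = 6×L_0(1.9) + (-3)×L_1(1.9) + 2×L_2(1.9)
P(1.9) = -2.882500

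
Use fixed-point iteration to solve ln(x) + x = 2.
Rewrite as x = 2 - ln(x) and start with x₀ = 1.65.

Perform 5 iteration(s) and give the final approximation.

Equation: ln(x) + x = 2
Fixed-point form: x = 2 - ln(x)
x₀ = 1.65

x_1 = g(1.650000) = 1.499225
x_2 = g(1.499225) = 1.595052
x_3 = g(1.595052) = 1.533094
x_4 = g(1.533094) = 1.572712
x_5 = g(1.572712) = 1.547198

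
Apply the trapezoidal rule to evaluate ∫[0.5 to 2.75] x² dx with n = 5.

f(x) = x²
a = 0.5, b = 2.75, n = 5
h = (b - a)/n = 0.450000

Trapezoidal rule: (h/2)[f(x₀) + 2f(x₁) + 2f(x₂) + ... + f(xₙ)]

x_0 = 0.5000, f(x_0) = 0.250000, coefficient = 1
x_1 = 0.9500, f(x_1) = 0.902500, coefficient = 2
x_2 = 1.4000, f(x_2) = 1.960000, coefficient = 2
x_3 = 1.8500, f(x_3) = 3.422500, coefficient = 2
x_4 = 2.3000, f(x_4) = 5.290000, coefficient = 2
x_5 = 2.7500, f(x_5) = 7.562500, coefficient = 1

I ≈ (0.450000/2) × 30.962500 = 6.966563
Exact value: 6.890625
Error: 0.075938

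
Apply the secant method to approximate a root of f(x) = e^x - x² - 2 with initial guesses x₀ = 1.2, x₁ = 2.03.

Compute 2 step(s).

f(x) = e^x - x² - 2
x₀ = 1.2, x₁ = 2.03

Secant formula: x_{n+1} = x_n - f(x_n)(x_n - x_{n-1})/(f(x_n) - f(x_{n-1}))

Iteration 1:
  f(1.200000) = -0.119883
  f(2.030000) = 1.493186
  x_2 = 2.030000 - 1.493186×(2.030000 - 1.200000)/(1.493186 - (-0.119883))
       = 1.261685
Iteration 2:
  f(2.030000) = 1.493186
  f(1.261685) = -0.060482
  x_3 = 1.261685 - (-0.060482)×(1.261685 - 2.030000)/(-0.060482 - 1.493186)
       = 1.291595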